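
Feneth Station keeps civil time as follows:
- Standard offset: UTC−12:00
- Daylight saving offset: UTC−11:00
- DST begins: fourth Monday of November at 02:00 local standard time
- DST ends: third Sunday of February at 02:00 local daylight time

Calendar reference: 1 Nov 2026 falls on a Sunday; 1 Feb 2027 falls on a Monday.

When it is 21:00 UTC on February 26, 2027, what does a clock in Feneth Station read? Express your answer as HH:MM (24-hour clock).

1 November 2026 is a Sunday, so the first Monday is November 2 and the fourth is November 23.
1 February 2027 is a Monday, so the first Sunday is February 7 and the third is February 21.
At the standard offset (UTC−12:00), 21:00 UTC − 12h = 09:00 Feneth Station standard time.
The standard-time date in Feneth Station, February 26, 2027, is outside the daylight-saving period (23 November 2026 – 21 February 2027), so Feneth Station is on standard time, UTC−12:00.
21:00 UTC − 12h = 09:00 local.

09:00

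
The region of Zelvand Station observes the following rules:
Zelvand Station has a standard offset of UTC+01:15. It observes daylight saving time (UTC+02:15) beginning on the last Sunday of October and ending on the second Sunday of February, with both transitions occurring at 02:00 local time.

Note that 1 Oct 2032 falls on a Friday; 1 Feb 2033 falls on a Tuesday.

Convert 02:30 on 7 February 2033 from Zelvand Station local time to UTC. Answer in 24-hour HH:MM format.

00:15

1 October 2032 is a Friday, so Sundays fall on 3, 10, 17, 24, 31; the last is October 31.
1 February 2033 is a Tuesday, so the first Sunday is February 6 and the second is February 13.
Daylight saving runs 31 October 2032 – 13 February 2033; 7 February 2033 is inside that window, so Zelvand Station is at UTC+02:15.
02:30 local − 2h15m = 00:15 UTC.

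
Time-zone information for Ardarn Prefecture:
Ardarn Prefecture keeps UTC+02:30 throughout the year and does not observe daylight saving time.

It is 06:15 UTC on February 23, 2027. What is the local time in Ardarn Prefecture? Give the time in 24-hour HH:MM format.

Ardarn Prefecture has no daylight saving, so its offset is UTC+02:30 year-round.
06:15 UTC + 2h30m = 08:45 local.

08:45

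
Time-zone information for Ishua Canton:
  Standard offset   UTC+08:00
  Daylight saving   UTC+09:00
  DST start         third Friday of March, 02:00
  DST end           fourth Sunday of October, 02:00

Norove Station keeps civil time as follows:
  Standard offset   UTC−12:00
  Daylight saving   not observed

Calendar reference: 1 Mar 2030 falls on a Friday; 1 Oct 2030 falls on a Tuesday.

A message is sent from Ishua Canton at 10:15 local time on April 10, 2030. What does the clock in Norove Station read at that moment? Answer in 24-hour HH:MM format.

1 March 2030 is a Friday, so the first Friday is March 1 and the third is March 15.
1 October 2030 is a Tuesday, so the first Sunday is October 6 and the fourth is October 27.
April 10, 2030 lies within the daylight-saving period (15 March – 27 October), so Ishua Canton is on daylight time, UTC+09:00.
10:15 Ishua Canton − 9h = 01:15 UTC.
Norove Station has no daylight saving, so its offset is UTC−12:00 year-round.
01:15 UTC − 12h = 13:15 Norove Station (rolling into the previous day, 9 April 2030).

13:15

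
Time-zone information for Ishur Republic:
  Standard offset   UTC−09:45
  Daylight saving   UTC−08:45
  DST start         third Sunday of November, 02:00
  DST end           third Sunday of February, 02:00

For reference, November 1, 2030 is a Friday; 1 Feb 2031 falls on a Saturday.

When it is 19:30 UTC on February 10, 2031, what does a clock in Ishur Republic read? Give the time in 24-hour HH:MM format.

10:45

1 November 2030 is a Friday, so the first Sunday is November 3 and the third is November 17.
1 February 2031 is a Saturday, so the first Sunday is February 2 and the third is February 16.
At the standard offset (UTC−09:45), 19:30 UTC − 9h45m = 09:45 Ishur Republic standard time.
The standard-time date in Ishur Republic, February 10, 2031, falls between 17 November 2030 and 16 February 2031, so daylight saving is in effect and Ishur Republic is at UTC−08:45.
19:30 UTC − 8h45m = 10:45 local.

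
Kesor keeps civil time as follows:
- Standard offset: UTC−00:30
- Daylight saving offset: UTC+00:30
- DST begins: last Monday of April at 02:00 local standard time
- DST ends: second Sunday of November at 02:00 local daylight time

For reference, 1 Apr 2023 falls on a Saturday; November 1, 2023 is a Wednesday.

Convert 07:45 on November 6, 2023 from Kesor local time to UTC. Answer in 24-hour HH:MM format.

1 April 2023 is a Saturday, so Mondays fall on 3, 10, 17, 24; the last is April 24.
1 November 2023 is a Wednesday, so the first Sunday is November 5 and the second is November 12.
November 6, 2023 lies within the daylight-saving period (24 April – 12 November), so Kesor is on daylight time, UTC+00:30.
07:45 local − 0h30m = 07:15 UTC.

07:15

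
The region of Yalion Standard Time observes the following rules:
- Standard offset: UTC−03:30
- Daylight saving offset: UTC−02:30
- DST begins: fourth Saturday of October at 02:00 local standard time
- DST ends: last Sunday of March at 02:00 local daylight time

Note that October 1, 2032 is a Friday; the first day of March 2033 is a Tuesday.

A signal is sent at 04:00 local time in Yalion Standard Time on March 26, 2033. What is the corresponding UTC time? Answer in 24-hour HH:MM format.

1 October 2032 is a Friday, so the first Saturday is October 2 and the fourth is October 23.
1 March 2033 is a Tuesday, so Sundays fall on 6, 13, 20, 27; the last is March 27.
March 26, 2033 falls between 23 October 2032 and 27 March 2033, so daylight saving is in effect and Yalion Standard Time is at UTC−02:30.
04:00 local + 2h30m = 06:30 UTC.

06:30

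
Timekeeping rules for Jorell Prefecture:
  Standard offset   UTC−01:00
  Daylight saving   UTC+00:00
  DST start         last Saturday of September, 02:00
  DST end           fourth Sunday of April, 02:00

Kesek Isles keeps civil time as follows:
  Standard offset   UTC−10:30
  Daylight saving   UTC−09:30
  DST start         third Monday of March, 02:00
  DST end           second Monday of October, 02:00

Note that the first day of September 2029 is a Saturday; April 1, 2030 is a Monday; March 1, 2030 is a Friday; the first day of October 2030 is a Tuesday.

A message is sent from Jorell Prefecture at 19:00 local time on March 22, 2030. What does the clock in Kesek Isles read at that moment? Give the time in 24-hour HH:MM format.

1 September 2029 is a Saturday, so Saturdays fall on 1, 8, 15, 22, 29; the last is September 29.
1 April 2030 is a Monday, so the first Sunday is April 7 and the fourth is April 28.
March 22, 2030 falls between 29 September 2029 and 28 April 2030, so daylight saving is in effect and Jorell Prefecture is at UTC+00:00.
19:00 Jorell Prefecture − 0h = 19:00 UTC.
1 March 2030 is a Friday, so the first Monday is March 4 and the third is March 18.
1 October 2030 is a Tuesday, so the first Monday is October 7 and the second is October 14.
At the standard offset (UTC−10:30), 19:00 UTC − 10h30m = 08:30 Kesek Isles standard time.
The standard-time date in Kesek Isles, March 22, 2030, lies within the daylight-saving period (18 March – 14 October), so Kesek Isles is on daylight time, UTC−09:30.
19:00 UTC − 9h30m = 09:30 Kesek Isles.

09:30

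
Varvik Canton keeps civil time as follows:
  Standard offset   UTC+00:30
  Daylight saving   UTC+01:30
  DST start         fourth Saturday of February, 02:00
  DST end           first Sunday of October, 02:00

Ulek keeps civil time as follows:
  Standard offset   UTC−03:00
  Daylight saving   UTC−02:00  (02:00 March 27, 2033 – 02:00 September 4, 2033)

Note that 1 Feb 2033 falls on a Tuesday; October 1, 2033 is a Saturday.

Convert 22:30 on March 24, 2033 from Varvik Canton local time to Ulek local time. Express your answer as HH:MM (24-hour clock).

18:00

1 February 2033 is a Tuesday, so the first Saturday is February 5 and the fourth is February 26.
1 October 2033 is a Saturday, so the first Sunday is October 2.
Daylight saving runs 26 February – 2 October; March 24, 2033 is inside that window, so Varvik Canton is at UTC+01:30.
22:30 Varvik Canton − 1h30m = 21:00 UTC.
At the standard offset (UTC−03:00), 21:00 UTC − 3h = 18:00 Ulek standard time.
Daylight saving runs 27 March – 4 September; the standard-time date in Ulek, March 24, 2033, is outside that window, so Ulek is on standard time at UTC−03:00.
21:00 UTC − 3h = 18:00 Ulek.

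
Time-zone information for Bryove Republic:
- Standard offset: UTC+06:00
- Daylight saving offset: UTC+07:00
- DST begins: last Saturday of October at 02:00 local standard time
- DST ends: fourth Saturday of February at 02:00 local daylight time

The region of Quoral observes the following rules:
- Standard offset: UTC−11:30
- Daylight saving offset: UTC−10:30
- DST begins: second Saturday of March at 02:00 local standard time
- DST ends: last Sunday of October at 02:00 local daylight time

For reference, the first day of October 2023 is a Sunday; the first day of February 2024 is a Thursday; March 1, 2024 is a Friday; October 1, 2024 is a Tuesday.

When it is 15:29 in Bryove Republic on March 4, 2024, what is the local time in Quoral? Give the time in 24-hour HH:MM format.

21:59

1 October 2023 is a Sunday, so Saturdays fall on 7, 14, 21, 28; the last is October 28.
1 February 2024 is a Thursday, so the first Saturday is February 3 and the fourth is February 24.
March 4, 2024 is outside the daylight-saving period (28 October 2023 – 24 February 2024), so Bryove Republic is on standard time, UTC+06:00.
15:29 Bryove Republic − 6h = 09:29 UTC.
1 March 2024 is a Friday, so the first Saturday is March 2 and the second is March 9.
1 October 2024 is a Tuesday, so Sundays fall on 6, 13, 20, 27; the last is October 27.
At the standard offset (UTC−11:30), 09:29 UTC − 11h30m = 21:59 Quoral standard time (rolling into the previous day, 3 March 2024).
The standard-time date in Quoral, March 3, 2024, is outside the daylight-saving period (9 March – 27 October), so Quoral is on standard time, UTC−11:30.
09:29 UTC − 11h30m = 21:59 Quoral (rolling into the previous day, 3 March 2024).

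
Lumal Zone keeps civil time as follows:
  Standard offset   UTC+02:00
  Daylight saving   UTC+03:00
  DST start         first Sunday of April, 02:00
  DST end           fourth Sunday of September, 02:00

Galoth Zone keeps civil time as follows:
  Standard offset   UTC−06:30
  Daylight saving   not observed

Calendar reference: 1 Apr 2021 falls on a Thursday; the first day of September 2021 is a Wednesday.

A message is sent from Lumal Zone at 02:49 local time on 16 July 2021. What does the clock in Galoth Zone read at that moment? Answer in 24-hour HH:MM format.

1 April 2021 is a Thursday, so the first Sunday is April 4.
1 September 2021 is a Wednesday, so the first Sunday is September 5 and the fourth is September 26.
16 July 2021 falls between 4 April and 26 September, so daylight saving is in effect and Lumal Zone is at UTC+03:00.
02:49 Lumal Zone − 3h = 23:49 UTC (rolling into the previous day, 15 July 2021).
Galoth Zone has no daylight saving, so its offset is UTC−06:30 year-round.
23:49 UTC − 6h30m = 17:19 Galoth Zone.

17:19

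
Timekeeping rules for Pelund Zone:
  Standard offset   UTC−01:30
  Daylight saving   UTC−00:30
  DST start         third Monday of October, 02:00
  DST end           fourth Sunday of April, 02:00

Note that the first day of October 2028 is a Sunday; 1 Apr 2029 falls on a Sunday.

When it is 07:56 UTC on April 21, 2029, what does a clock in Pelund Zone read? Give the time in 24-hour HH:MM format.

1 October 2028 is a Sunday, so the first Monday is October 2 and the third is October 16.
1 April 2029 is a Sunday, so the first Sunday is April 1 and the fourth is April 22.
At the standard offset (UTC−01:30), 07:56 UTC − 1h30m = 06:26 Pelund Zone standard time.
The standard-time date in Pelund Zone, April 21, 2029, falls between 16 October 2028 and 22 April 2029, so daylight saving is in effect and Pelund Zone is at UTC−00:30.
07:56 UTC − 0h30m = 07:26 local.

07:26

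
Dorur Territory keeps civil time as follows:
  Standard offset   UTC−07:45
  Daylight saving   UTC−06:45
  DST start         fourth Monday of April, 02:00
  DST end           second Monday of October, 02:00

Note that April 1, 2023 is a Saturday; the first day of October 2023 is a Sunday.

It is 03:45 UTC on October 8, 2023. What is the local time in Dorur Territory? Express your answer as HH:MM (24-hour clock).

1 April 2023 is a Saturday, so the first Monday is April 3 and the fourth is April 24.
1 October 2023 is a Sunday, so the first Monday is October 2 and the second is October 9.
At the standard offset (UTC−07:45), 03:45 UTC − 7h45m = 20:00 Dorur Territory standard time (rolling into the previous day, 7 October 2023).
The standard-time date in Dorur Territory, October 7, 2023, lies within the daylight-saving period (24 April – 9 October), so Dorur Territory is on daylight time, UTC−06:45.
03:45 UTC − 6h45m = 21:00 local (rolling into the previous day, 7 October 2023).

21:00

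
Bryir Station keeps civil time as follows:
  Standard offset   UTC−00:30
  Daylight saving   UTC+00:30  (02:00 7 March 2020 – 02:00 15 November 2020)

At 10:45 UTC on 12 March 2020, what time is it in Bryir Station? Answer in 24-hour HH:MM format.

11:15

At the standard offset (UTC−00:30), 10:45 UTC − 0h30m = 10:15 Bryir Station standard time.
The standard-time date in Bryir Station, 12 March 2020, falls between 7 March and 15 November, so daylight saving is in effect and Bryir Station is at UTC+00:30.
10:45 UTC + 0h30m = 11:15 local.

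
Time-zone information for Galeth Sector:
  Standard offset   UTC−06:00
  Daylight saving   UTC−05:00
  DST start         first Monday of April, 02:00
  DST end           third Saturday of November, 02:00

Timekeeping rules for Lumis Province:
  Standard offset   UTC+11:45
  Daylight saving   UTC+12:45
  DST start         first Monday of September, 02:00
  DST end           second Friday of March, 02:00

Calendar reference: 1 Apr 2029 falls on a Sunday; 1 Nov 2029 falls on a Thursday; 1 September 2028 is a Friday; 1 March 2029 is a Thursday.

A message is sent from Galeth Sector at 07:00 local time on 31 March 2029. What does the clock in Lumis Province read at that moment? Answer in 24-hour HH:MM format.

00:45

1 April 2029 is a Sunday, so the first Monday is April 2.
1 November 2029 is a Thursday, so the first Saturday is November 3 and the third is November 17.
31 March 2029 is outside the daylight-saving period (2 April – 17 November), so Galeth Sector is on standard time, UTC−06:00.
07:00 Galeth Sector + 6h = 13:00 UTC.
1 September 2028 is a Friday, so the first Monday is September 4.
1 March 2029 is a Thursday, so the first Friday is March 2 and the second is March 9.
At the standard offset (UTC+11:45), 13:00 UTC + 11h45m = 00:45 Lumis Province standard time (rolling into the next day, 1 April 2029).
The standard-time date in Lumis Province, 1 April 2029, is outside the daylight-saving period (4 September 2028 – 9 March 2029), so Lumis Province is on standard time, UTC+11:45.
13:00 UTC + 11h45m = 00:45 Lumis Province (rolling into the next day, 1 April 2029).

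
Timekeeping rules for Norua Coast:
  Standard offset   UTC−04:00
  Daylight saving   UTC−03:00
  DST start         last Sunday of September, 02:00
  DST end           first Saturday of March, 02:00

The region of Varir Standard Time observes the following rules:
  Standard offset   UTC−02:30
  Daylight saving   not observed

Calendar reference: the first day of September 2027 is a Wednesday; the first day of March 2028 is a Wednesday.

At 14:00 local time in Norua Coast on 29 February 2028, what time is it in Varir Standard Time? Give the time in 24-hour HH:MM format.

14:30

1 September 2027 is a Wednesday, so Sundays fall on 5, 12, 19, 26; the last is September 26.
1 March 2028 is a Wednesday, so the first Saturday is March 4.
Daylight saving runs 26 September 2027 – 4 March 2028; 29 February 2028 is inside that window, so Norua Coast is at UTC−03:00.
14:00 Norua Coast + 3h = 17:00 UTC.
Varir Standard Time has no daylight saving, so its offset is UTC−02:30 year-round.
17:00 UTC − 2h30m = 14:30 Varir Standard Time.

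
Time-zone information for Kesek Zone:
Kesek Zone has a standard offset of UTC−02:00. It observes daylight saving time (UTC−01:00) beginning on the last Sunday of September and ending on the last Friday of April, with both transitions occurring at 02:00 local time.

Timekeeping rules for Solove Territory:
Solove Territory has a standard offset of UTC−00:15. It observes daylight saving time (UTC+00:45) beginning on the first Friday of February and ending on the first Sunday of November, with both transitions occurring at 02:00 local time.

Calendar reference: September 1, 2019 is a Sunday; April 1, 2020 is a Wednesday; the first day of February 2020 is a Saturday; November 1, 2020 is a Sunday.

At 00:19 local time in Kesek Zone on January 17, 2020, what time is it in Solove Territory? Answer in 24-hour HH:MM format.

01:04

1 September 2019 is a Sunday, so Sundays fall on 1, 8, 15, 22, 29; the last is September 29.
1 April 2020 is a Wednesday, so Fridays fall on 3, 10, 17, 24; the last is April 24.
January 17, 2020 falls between 29 September 2019 and 24 April 2020, so daylight saving is in effect and Kesek Zone is at UTC−01:00.
00:19 Kesek Zone + 1h = 01:19 UTC.
1 February 2020 is a Saturday, so the first Friday is February 7.
1 November 2020 is a Sunday, so the first Sunday is November 1.
At the standard offset (UTC−00:15), 01:19 UTC − 0h15m = 01:04 Solove Territory standard time.
The standard-time date in Solove Territory, January 17, 2020, is outside the daylight-saving period (7 February – 1 November), so Solove Territory is on standard time, UTC−00:15.
01:19 UTC − 0h15m = 01:04 Solove Territory.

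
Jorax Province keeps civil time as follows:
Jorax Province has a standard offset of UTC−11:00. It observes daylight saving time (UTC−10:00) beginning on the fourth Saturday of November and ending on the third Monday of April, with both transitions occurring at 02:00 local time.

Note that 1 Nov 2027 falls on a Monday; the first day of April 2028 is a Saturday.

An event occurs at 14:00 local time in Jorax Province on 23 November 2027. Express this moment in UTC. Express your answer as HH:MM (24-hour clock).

01:00

1 November 2027 is a Monday, so the first Saturday is November 6 and the fourth is November 27.
1 April 2028 is a Saturday, so the first Monday is April 3 and the third is April 17.
Daylight saving runs 27 November 2027 – 17 April 2028; 23 November 2027 is outside that window, so Jorax Province is on standard time at UTC−11:00.
14:00 local + 11h = 01:00 UTC (rolling into the next day, 24 November 2027).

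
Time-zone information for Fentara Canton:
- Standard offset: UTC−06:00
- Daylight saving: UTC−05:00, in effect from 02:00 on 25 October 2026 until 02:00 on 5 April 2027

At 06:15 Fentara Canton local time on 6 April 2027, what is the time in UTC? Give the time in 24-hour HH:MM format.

6 April 2027 does not fall between 25 October 2026 and 5 April 2027, so daylight saving is not in effect and Fentara Canton is at UTC−06:00.
06:15 local + 6h = 12:15 UTC.

12:15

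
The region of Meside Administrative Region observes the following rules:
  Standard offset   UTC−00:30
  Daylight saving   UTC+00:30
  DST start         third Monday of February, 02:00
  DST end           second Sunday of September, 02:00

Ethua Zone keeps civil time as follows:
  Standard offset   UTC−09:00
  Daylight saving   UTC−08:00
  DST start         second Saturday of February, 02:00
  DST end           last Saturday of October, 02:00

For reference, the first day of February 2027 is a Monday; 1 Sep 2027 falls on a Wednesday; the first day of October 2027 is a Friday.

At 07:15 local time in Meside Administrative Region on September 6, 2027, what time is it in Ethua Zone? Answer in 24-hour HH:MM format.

1 February 2027 is a Monday, so the first Monday is February 1 and the third is February 15.
1 September 2027 is a Wednesday, so the first Sunday is September 5 and the second is September 12.
September 6, 2027 lies within the daylight-saving period (15 February – 12 September), so Meside Administrative Region is on daylight time, UTC+00:30.
07:15 Meside Administrative Region − 0h30m = 06:45 UTC.
1 February 2027 is a Monday, so the first Saturday is February 6 and the second is February 13.
1 October 2027 is a Friday, so Saturdays fall on 2, 9, 16, 23, 30; the last is October 30.
At the standard offset (UTC−09:00), 06:45 UTC − 9h = 21:45 Ethua Zone standard time (rolling into the previous day, 5 September 2027).
The standard-time date in Ethua Zone, September 5, 2027, falls between 13 February and 30 October, so daylight saving is in effect and Ethua Zone is at UTC−08:00.
06:45 UTC − 8h = 22:45 Ethua Zone (rolling into the previous day, 5 September 2027).

22:45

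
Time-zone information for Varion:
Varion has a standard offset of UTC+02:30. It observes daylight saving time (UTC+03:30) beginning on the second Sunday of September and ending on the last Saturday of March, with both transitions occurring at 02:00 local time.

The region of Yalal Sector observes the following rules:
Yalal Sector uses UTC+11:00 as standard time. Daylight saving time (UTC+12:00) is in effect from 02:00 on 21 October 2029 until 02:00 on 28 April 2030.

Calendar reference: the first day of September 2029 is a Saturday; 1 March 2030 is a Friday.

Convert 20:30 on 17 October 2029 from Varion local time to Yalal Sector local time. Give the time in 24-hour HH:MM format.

1 September 2029 is a Saturday, so the first Sunday is September 2 and the second is September 9.
1 March 2030 is a Friday, so Saturdays fall on 2, 9, 16, 23, 30; the last is March 30.
17 October 2029 lies within the daylight-saving period (9 September 2029 – 30 March 2030), so Varion is on daylight time, UTC+03:30.
20:30 Varion − 3h30m = 17:00 UTC.
At the standard offset (UTC+11:00), 17:00 UTC + 11h = 04:00 Yalal Sector standard time (rolling into the next day, 18 October 2029).
The standard-time date in Yalal Sector, 18 October 2029, does not fall between 21 October 2029 and 28 April 2030, so daylight saving is not in effect and Yalal Sector is at UTC+11:00.
17:00 UTC + 11h = 04:00 Yalal Sector (rolling into the next day, 18 October 2029).

04:00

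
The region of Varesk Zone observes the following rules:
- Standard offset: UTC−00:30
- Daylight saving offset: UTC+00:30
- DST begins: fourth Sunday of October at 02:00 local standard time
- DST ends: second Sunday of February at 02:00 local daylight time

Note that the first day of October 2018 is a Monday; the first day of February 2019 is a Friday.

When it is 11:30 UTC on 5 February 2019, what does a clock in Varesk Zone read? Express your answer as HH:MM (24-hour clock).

1 October 2018 is a Monday, so the first Sunday is October 7 and the fourth is October 28.
1 February 2019 is a Friday, so the first Sunday is February 3 and the second is February 10.
At the standard offset (UTC−00:30), 11:30 UTC − 0h30m = 11:00 Varesk Zone standard time.
Daylight saving runs 28 October 2018 – 10 February 2019; the standard-time date in Varesk Zone, 5 February 2019, is inside that window, so Varesk Zone is at UTC+00:30.
11:30 UTC + 0h30m = 12:00 local.

12:00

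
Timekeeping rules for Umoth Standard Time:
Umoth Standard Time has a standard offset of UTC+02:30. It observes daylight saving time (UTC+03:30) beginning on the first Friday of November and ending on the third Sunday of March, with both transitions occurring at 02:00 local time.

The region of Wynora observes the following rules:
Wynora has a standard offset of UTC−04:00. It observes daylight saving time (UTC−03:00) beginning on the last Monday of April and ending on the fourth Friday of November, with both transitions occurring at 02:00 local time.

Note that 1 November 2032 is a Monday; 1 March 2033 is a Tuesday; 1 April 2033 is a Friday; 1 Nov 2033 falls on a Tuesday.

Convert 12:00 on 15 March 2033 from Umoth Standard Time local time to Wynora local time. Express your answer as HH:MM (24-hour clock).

04:30

1 November 2032 is a Monday, so the first Friday is November 5.
1 March 2033 is a Tuesday, so the first Sunday is March 6 and the third is March 20.
15 March 2033 lies within the daylight-saving period (5 November 2032 – 20 March 2033), so Umoth Standard Time is on daylight time, UTC+03:30.
12:00 Umoth Standard Time − 3h30m = 08:30 UTC.
1 April 2033 is a Friday, so Mondays fall on 4, 11, 18, 25; the last is April 25.
1 November 2033 is a Tuesday, so the first Friday is November 4 and the fourth is November 25.
At the standard offset (UTC−04:00), 08:30 UTC − 4h = 04:30 Wynora standard time.
The standard-time date in Wynora, 15 March 2033, does not fall between 25 April and 25 November, so daylight saving is not in effect and Wynora is at UTC−04:00.
08:30 UTC − 4h = 04:30 Wynora.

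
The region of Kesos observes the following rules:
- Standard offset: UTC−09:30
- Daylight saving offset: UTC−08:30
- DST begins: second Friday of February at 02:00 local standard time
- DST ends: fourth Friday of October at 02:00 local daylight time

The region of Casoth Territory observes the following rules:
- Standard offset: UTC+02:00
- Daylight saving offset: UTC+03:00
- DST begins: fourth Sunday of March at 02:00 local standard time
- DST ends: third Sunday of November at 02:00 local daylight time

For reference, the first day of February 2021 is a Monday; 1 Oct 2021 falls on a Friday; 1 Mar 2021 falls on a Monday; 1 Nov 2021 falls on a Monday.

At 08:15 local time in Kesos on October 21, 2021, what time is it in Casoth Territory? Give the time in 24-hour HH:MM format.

19:45

1 February 2021 is a Monday, so the first Friday is February 5 and the second is February 12.
1 October 2021 is a Friday, so the first Friday is October 1 and the fourth is October 22.
October 21, 2021 lies within the daylight-saving period (12 February – 22 October), so Kesos is on daylight time, UTC−08:30.
08:15 Kesos + 8h30m = 16:45 UTC.
1 March 2021 is a Monday, so the first Sunday is March 7 and the fourth is March 28.
1 November 2021 is a Monday, so the first Sunday is November 7 and the third is November 21.
At the standard offset (UTC+02:00), 16:45 UTC + 2h = 18:45 Casoth Territory standard time.
The standard-time date in Casoth Territory, October 21, 2021, falls between 28 March and 21 November, so daylight saving is in effect and Casoth Territory is at UTC+03:00.
16:45 UTC + 3h = 19:45 Casoth Territory.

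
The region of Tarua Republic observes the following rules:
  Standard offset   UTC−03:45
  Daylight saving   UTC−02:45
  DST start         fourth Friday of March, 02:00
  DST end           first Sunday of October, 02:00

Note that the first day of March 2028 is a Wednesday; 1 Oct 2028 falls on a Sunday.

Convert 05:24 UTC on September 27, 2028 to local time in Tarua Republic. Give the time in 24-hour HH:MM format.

02:39

1 March 2028 is a Wednesday, so the first Friday is March 3 and the fourth is March 24.
1 October 2028 is a Sunday, so the first Sunday is October 1.
At the standard offset (UTC−03:45), 05:24 UTC − 3h45m = 01:39 Tarua Republic standard time.
Daylight saving runs 24 March – 1 October; the standard-time date in Tarua Republic, September 27, 2028, is inside that window, so Tarua Republic is at UTC−02:45.
05:24 UTC − 2h45m = 02:39 local.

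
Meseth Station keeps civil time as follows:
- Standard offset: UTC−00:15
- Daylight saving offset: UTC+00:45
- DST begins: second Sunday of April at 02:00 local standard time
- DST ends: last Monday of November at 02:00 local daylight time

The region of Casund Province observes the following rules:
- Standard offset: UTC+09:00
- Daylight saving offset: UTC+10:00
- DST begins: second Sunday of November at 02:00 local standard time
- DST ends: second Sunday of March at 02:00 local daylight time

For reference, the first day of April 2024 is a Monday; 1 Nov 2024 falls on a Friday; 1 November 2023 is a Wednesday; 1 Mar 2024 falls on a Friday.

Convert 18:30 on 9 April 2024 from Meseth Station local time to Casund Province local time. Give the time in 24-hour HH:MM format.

03:45

1 April 2024 is a Monday, so the first Sunday is April 7 and the second is April 14.
1 November 2024 is a Friday, so Mondays fall on 4, 11, 18, 25; the last is November 25.
9 April 2024 is outside the daylight-saving period (14 April – 25 November), so Meseth Station is on standard time, UTC−00:15.
18:30 Meseth Station + 0h15m = 18:45 UTC.
1 November 2023 is a Wednesday, so the first Sunday is November 5 and the second is November 12.
1 March 2024 is a Friday, so the first Sunday is March 3 and the second is March 10.
At the standard offset (UTC+09:00), 18:45 UTC + 9h = 03:45 Casund Province standard time (rolling into the next day, 10 April 2024).
The standard-time date in Casund Province, 10 April 2024, does not fall between 12 November 2023 and 10 March 2024, so daylight saving is not in effect and Casund Province is at UTC+09:00.
18:45 UTC + 9h = 03:45 Casund Province (rolling into the next day, 10 April 2024).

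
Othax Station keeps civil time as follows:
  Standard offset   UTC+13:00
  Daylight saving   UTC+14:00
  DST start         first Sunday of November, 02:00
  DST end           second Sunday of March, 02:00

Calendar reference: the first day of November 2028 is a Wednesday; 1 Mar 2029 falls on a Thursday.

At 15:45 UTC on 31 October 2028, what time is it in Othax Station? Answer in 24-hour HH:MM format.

1 November 2028 is a Wednesday, so the first Sunday is November 5.
1 March 2029 is a Thursday, so the first Sunday is March 4 and the second is March 11.
At the standard offset (UTC+13:00), 15:45 UTC + 13h = 04:45 Othax Station standard time (rolling into the next day, 1 November 2028).
The standard-time date in Othax Station, 1 November 2028, is outside the daylight-saving period (5 November 2028 – 11 March 2029), so Othax Station is on standard time, UTC+13:00.
15:45 UTC + 13h = 04:45 local (rolling into the next day, 1 November 2028).

04:45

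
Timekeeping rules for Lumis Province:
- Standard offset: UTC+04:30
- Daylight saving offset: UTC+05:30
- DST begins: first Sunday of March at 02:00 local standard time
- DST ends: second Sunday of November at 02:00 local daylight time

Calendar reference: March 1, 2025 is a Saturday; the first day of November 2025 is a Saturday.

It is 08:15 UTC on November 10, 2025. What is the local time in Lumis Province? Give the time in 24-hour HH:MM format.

12:45

1 March 2025 is a Saturday, so the first Sunday is March 2.
1 November 2025 is a Saturday, so the first Sunday is November 2 and the second is November 9.
At the standard offset (UTC+04:30), 08:15 UTC + 4h30m = 12:45 Lumis Province standard time.
The standard-time date in Lumis Province, November 10, 2025, does not fall between 2 March and 9 November, so daylight saving is not in effect and Lumis Province is at UTC+04:30.
08:15 UTC + 4h30m = 12:45 local.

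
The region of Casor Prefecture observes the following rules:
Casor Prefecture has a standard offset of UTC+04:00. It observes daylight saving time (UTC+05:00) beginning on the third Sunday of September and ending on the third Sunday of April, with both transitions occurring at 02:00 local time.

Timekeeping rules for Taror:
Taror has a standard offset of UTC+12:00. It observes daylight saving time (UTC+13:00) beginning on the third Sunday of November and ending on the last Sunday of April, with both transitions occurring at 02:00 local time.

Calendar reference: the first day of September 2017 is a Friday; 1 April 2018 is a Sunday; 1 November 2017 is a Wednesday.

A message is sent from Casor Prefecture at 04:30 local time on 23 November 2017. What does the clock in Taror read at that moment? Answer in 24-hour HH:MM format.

1 September 2017 is a Friday, so the first Sunday is September 3 and the third is September 17.
1 April 2018 is a Sunday, so the first Sunday is April 1 and the third is April 15.
23 November 2017 lies within the daylight-saving period (17 September 2017 – 15 April 2018), so Casor Prefecture is on daylight time, UTC+05:00.
04:30 Casor Prefecture − 5h = 23:30 UTC (rolling into the previous day, 22 November 2017).
1 November 2017 is a Wednesday, so the first Sunday is November 5 and the third is November 19.
1 April 2018 is a Sunday, so Sundays fall on 1, 8, 15, 22, 29; the last is April 29.
At the standard offset (UTC+12:00), 23:30 UTC + 12h = 11:30 Taror standard time (rolling into the next day, 23 November 2017).
The standard-time date in Taror, 23 November 2017, falls between 19 November 2017 and 29 April 2018, so daylight saving is in effect and Taror is at UTC+13:00.
23:30 UTC + 13h = 12:30 Taror (rolling into the next day, 23 November 2017).

12:30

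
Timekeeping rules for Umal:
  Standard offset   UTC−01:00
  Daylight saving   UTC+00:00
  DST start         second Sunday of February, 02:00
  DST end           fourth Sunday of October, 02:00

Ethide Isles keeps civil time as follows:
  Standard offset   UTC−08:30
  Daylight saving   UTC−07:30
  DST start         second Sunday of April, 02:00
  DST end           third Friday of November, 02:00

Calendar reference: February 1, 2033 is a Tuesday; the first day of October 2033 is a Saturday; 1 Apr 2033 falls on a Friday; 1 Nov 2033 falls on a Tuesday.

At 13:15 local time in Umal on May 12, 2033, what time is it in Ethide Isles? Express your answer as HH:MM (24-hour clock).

1 February 2033 is a Tuesday, so the first Sunday is February 6 and the second is February 13.
1 October 2033 is a Saturday, so the first Sunday is October 2 and the fourth is October 23.
May 12, 2033 lies within the daylight-saving period (13 February – 23 October), so Umal is on daylight time, UTC+00:00.
13:15 Umal − 0h = 13:15 UTC.
1 April 2033 is a Friday, so the first Sunday is April 3 and the second is April 10.
1 November 2033 is a Tuesday, so the first Friday is November 4 and the third is November 18.
At the standard offset (UTC−08:30), 13:15 UTC − 8h30m = 04:45 Ethide Isles standard time.
Daylight saving runs 10 April – 18 November; the standard-time date in Ethide Isles, May 12, 2033, is inside that window, so Ethide Isles is at UTC−07:30.
13:15 UTC − 7h30m = 05:45 Ethide Isles.

05:45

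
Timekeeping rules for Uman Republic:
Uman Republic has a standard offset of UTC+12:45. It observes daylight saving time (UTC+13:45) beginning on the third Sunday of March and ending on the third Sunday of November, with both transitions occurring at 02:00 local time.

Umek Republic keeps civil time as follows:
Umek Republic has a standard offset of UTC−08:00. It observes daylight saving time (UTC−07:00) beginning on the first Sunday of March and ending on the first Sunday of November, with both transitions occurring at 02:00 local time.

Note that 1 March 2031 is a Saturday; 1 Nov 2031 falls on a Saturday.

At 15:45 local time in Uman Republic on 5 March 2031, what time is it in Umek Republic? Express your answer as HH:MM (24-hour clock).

20:00

1 March 2031 is a Saturday, so the first Sunday is March 2 and the third is March 16.
1 November 2031 is a Saturday, so the first Sunday is November 2 and the third is November 16.
5 March 2031 does not fall between 16 March and 16 November, so daylight saving is not in effect and Uman Republic is at UTC+12:45.
15:45 Uman Republic − 12h45m = 03:00 UTC.
1 March 2031 is a Saturday, so the first Sunday is March 2.
1 November 2031 is a Saturday, so the first Sunday is November 2.
At the standard offset (UTC−08:00), 03:00 UTC − 8h = 19:00 Umek Republic standard time (rolling into the previous day, 4 March 2031).
The standard-time date in Umek Republic, 4 March 2031, falls between 2 March and 2 November, so daylight saving is in effect and Umek Republic is at UTC−07:00.
03:00 UTC − 7h = 20:00 Umek Republic (rolling into the previous day, 4 March 2031).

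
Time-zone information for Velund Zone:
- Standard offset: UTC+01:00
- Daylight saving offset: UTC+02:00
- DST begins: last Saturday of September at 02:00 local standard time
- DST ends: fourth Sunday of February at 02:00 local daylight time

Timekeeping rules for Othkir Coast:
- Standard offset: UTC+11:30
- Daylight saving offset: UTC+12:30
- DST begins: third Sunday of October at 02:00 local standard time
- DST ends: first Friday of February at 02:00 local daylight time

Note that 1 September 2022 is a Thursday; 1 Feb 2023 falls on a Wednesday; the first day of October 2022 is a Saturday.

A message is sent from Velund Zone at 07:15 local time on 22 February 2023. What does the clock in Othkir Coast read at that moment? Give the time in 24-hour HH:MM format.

1 September 2022 is a Thursday, so Saturdays fall on 3, 10, 17, 24; the last is September 24.
1 February 2023 is a Wednesday, so the first Sunday is February 5 and the fourth is February 26.
22 February 2023 lies within the daylight-saving period (24 September 2022 – 26 February 2023), so Velund Zone is on daylight time, UTC+02:00.
07:15 Velund Zone − 2h = 05:15 UTC.
1 October 2022 is a Saturday, so the first Sunday is October 2 and the third is October 16.
1 February 2023 is a Wednesday, so the first Friday is February 3.
At the standard offset (UTC+11:30), 05:15 UTC + 11h30m = 16:45 Othkir Coast standard time.
The standard-time date in Othkir Coast, 22 February 2023, is outside the daylight-saving period (16 October 2022 – 3 February 2023), so Othkir Coast is on standard time, UTC+11:30.
05:15 UTC + 11h30m = 16:45 Othkir Coast.

16:45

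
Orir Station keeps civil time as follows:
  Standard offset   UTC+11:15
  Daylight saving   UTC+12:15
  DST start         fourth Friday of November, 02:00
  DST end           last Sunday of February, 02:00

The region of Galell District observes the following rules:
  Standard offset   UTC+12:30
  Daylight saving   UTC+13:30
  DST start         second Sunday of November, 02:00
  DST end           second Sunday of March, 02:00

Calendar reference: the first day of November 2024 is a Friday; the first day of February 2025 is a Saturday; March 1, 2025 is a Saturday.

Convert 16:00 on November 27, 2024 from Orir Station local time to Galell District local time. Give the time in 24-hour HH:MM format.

1 November 2024 is a Friday, so the first Friday is November 1 and the fourth is November 22.
1 February 2025 is a Saturday, so Sundays fall on 2, 9, 16, 23; the last is February 23.
Daylight saving runs 22 November 2024 – 23 February 2025; November 27, 2024 is inside that window, so Orir Station is at UTC+12:15.
16:00 Orir Station − 12h15m = 03:45 UTC.
1 November 2024 is a Friday, so the first Sunday is November 3 and the second is November 10.
1 March 2025 is a Saturday, so the first Sunday is March 2 and the second is March 9.
At the standard offset (UTC+12:30), 03:45 UTC + 12h30m = 16:15 Galell District standard time.
Daylight saving runs 10 November 2024 – 9 March 2025; the standard-time date in Galell District, November 27, 2024, is inside that window, so Galell District is at UTC+13:30.
03:45 UTC + 13h30m = 17:15 Galell District.

17:15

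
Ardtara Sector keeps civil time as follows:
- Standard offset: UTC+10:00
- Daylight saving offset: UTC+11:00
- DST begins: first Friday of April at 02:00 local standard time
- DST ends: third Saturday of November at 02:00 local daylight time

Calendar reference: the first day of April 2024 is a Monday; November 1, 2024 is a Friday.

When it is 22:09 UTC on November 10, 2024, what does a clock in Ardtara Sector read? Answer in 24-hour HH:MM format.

1 April 2024 is a Monday, so the first Friday is April 5.
1 November 2024 is a Friday, so the first Saturday is November 2 and the third is November 16.
At the standard offset (UTC+10:00), 22:09 UTC + 10h = 08:09 Ardtara Sector standard time (rolling into the next day, 11 November 2024).
The standard-time date in Ardtara Sector, November 11, 2024, falls between 5 April and 16 November, so daylight saving is in effect and Ardtara Sector is at UTC+11:00.
22:09 UTC + 11h = 09:09 local (rolling into the next day, 11 November 2024).

09:09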